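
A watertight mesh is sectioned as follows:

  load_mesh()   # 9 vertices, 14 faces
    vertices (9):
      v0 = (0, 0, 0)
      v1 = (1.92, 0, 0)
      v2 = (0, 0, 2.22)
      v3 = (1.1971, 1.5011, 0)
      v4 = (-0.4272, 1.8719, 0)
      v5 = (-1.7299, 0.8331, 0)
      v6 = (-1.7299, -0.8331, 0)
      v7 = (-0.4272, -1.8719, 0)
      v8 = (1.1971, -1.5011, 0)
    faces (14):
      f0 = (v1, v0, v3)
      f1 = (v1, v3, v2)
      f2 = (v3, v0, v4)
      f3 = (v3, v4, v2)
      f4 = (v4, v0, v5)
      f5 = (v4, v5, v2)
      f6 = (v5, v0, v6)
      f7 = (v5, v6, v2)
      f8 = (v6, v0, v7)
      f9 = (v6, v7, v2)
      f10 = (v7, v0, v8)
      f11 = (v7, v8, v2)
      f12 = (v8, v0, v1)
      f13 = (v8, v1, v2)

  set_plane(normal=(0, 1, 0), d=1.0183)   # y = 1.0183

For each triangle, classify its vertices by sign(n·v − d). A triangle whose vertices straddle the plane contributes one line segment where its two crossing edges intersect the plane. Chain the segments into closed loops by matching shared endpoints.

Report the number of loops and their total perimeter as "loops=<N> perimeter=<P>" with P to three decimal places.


loops=1 perimeter=6.578

Straddling triangles (6 of 14):
  (v1,v0,v3) [--+] → (0.812076, 1.0183, 0)–(1.42961, 1.0183, 0)  len=0.6175
  (v1,v3,v2) [-+-] → (1.42961, 1.0183, 0)–(0.812076, 1.0183, 0.71402)  len=0.9440
  (v3,v0,v4) [+-+] → (0.812076, 1.0183, 0)–(-0.232394, 1.0183, 0)  len=1.0445
  (v3,v4,v2) [++-] → (-0.232394, 1.0183, 1.01234)–(0.812076, 1.0183, 0.71402)  len=1.0862
  (v4,v0,v5) [+--] → (-0.232394, 1.0183, 0)–(-1.49765, 1.0183, 0)  len=1.2653
  (v4,v5,v2) [+--] → (-1.49765, 1.0183, 0)–(-0.232394, 1.0183, 1.01234)  len=1.6204

Chained into 1 loop(s):
  loop 1: 6 segments, perimeter = 6.5779
Total perimeter = 6.578


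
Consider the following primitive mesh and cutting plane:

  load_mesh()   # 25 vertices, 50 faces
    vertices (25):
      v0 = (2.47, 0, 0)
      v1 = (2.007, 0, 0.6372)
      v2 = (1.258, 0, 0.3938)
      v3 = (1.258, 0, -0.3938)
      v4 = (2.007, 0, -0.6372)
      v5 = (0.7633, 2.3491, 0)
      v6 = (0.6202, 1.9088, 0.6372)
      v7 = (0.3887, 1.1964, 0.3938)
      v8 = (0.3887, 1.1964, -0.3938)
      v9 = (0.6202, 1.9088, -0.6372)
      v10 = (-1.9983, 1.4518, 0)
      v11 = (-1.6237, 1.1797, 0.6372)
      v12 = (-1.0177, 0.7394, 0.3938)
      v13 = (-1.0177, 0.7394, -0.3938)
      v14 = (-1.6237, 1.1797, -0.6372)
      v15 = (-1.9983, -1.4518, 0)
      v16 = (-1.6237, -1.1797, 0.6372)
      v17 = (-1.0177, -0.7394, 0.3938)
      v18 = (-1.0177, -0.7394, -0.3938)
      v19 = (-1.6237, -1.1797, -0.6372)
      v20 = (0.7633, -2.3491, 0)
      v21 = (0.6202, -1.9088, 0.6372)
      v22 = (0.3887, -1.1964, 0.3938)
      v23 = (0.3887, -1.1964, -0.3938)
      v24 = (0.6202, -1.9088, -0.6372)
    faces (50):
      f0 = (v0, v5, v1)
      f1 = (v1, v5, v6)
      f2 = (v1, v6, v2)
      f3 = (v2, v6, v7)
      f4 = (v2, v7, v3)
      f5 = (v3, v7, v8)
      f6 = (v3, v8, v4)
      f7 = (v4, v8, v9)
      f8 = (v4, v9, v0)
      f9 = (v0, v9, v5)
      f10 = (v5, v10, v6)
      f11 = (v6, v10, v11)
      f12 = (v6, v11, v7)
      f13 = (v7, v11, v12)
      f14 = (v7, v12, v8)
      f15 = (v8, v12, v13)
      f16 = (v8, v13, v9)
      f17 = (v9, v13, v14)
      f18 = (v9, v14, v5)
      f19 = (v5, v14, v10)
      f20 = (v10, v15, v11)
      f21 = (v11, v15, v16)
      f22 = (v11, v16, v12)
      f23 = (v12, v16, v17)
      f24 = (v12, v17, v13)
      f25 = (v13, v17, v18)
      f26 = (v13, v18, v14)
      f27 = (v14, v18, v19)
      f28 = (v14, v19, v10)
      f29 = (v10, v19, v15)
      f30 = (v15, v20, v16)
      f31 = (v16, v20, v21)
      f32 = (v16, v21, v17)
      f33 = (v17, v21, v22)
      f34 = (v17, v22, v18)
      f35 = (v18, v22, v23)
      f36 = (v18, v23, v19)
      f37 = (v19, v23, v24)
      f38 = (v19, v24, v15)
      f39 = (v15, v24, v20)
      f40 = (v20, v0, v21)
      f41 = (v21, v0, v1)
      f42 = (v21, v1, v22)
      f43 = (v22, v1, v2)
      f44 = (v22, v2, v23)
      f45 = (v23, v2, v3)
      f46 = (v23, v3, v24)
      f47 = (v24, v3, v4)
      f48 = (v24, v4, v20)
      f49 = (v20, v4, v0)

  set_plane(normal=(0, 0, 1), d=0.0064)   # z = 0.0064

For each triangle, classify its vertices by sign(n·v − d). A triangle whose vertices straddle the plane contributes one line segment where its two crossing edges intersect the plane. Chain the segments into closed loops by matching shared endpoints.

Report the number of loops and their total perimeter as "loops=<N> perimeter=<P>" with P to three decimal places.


Straddling triangles (20 of 50):
  (v0,v5,v1) [--+] → (0.775792, 2.32551, 0.0064)–(2.46535, 0, 0.0064)  len=2.8745
  (v1,v5,v6) [+-+] → (0.775792, 2.32551, 0.0064)–(0.761863, 2.34468, 0.0064)  len=0.0237
  (v2,v7,v3) [++-] → (0.816286, 0.607922, 0.0064)–(1.258, 0, 0.0064)  len=0.7515
  (v3,v7,v8) [-+-] → (0.816286, 0.607922, 0.0064)–(0.3887, 1.1964, 0.0064)  len=0.7274
  (v5,v10,v6) [--+] → (-1.972, 1.45639, 0.0064)–(0.761863, 2.34468, 0.0064)  len=2.8746
  (v6,v10,v11) [+-+] → (-1.972, 1.45639, 0.0064)–(-1.99454, 1.44907, 0.0064)  len=0.0237
  (v7,v12,v8) [++-] → (-0.325928, 0.964186, 0.0064)–(0.3887, 1.1964, 0.0064)  len=0.7514
  (v8,v12,v13) [-+-] → (-0.325928, 0.964186, 0.0064)–(-1.0177, 0.7394, 0.0064)  len=0.7274
  (v10,v15,v11) [--+] → (-1.99454, -1.42537, 0.0064)–(-1.99454, 1.44907, 0.0064)  len=2.8744
  (v11,v15,v16) [+-+] → (-1.99454, -1.42537, 0.0064)–(-1.99454, -1.44907, 0.0064)  len=0.0237
  (v12,v17,v13) [++-] → (-1.0177, -0.0120167, 0.0064)–(-1.0177, 0.7394, 0.0064)  len=0.7514
  (v13,v17,v18) [-+-] → (-1.0177, -0.0120167, 0.0064)–(-1.0177, -0.7394, 0.0064)  len=0.7274
  (v15,v20,v16) [--+] → (0.739325, -2.33735, 0.0064)–(-1.99454, -1.44907, 0.0064)  len=2.8746
  (v16,v20,v21) [+-+] → (0.739325, -2.33735, 0.0064)–(0.761863, -2.34468, 0.0064)  len=0.0237
  (v17,v22,v18) [++-] → (-0.303072, -0.971614, 0.0064)–(-1.0177, -0.7394, 0.0064)  len=0.7514
  (v18,v22,v23) [-+-] → (-0.303072, -0.971614, 0.0064)–(0.3887, -1.1964, 0.0064)  len=0.7274
  (v20,v0,v21) [--+] → (2.45142, -0.0191719, 0.0064)–(0.761863, -2.34468, 0.0064)  len=2.8745
  (v21,v0,v1) [+-+] → (2.45142, -0.0191719, 0.0064)–(2.46535, 0, 0.0064)  len=0.0237
  (v22,v2,v23) [++-] → (0.830414, -0.588478, 0.0064)–(0.3887, -1.1964, 0.0064)  len=0.7515
  (v23,v2,v3) [-+-] → (0.830414, -0.588478, 0.0064)–(1.258, 0, 0.0064)  len=0.7274

Chained into 2 loop(s):
  loop 1: 10 segments, perimeter = 14.4910
  loop 2: 10 segments, perimeter = 7.3941
Total perimeter = 21.885

loops=2 perimeter=21.885


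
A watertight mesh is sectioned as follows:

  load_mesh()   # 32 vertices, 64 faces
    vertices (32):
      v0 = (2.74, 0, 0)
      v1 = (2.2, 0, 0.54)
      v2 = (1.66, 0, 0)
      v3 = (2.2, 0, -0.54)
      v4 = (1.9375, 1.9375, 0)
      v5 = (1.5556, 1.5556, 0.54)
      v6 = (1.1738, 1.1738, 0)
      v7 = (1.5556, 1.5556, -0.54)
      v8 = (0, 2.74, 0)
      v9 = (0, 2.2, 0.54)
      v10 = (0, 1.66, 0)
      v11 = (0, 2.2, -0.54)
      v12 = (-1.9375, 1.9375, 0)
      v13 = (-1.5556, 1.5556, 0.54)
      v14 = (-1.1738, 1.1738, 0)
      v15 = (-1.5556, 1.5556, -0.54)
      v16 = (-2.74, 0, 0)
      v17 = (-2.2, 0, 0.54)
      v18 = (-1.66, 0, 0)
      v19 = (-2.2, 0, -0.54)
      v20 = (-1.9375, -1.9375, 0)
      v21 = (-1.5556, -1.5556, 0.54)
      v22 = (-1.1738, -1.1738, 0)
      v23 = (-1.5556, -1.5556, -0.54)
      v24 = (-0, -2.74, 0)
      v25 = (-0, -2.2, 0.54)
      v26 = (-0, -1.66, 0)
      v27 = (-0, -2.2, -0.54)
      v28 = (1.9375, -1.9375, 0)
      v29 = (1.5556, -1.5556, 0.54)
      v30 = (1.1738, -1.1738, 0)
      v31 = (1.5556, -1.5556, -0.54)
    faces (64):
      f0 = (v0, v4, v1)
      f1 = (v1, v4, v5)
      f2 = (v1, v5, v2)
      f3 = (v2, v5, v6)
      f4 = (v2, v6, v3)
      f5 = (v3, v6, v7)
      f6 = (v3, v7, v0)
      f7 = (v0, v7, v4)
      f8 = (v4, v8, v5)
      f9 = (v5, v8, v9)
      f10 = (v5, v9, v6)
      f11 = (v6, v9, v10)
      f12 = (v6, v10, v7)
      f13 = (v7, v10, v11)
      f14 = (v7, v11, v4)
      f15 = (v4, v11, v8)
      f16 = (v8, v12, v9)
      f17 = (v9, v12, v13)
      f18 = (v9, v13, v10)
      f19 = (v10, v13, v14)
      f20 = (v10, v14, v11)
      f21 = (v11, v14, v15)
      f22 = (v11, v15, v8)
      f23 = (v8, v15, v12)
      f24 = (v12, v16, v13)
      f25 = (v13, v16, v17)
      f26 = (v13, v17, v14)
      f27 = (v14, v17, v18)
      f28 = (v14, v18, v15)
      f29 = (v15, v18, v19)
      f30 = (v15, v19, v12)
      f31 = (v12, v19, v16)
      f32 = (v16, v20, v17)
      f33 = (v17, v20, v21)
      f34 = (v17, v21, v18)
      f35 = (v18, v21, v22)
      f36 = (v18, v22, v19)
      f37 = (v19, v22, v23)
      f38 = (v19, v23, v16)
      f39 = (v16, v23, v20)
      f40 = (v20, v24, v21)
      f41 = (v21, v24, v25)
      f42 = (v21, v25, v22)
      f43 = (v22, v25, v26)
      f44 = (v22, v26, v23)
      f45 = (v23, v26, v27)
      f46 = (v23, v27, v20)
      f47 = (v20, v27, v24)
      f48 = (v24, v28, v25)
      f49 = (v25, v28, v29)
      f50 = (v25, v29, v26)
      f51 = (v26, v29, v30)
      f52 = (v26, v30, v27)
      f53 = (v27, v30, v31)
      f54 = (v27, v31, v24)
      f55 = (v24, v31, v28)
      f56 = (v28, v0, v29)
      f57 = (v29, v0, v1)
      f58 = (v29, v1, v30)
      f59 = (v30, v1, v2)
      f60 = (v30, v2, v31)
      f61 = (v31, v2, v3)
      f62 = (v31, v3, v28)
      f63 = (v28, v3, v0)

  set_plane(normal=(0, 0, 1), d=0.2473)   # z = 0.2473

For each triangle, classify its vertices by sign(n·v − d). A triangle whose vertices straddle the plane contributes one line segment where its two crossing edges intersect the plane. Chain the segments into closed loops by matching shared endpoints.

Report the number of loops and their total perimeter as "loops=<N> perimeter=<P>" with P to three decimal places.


loops=2 perimeter=26.941

Straddling triangles (32 of 64):
  (v0,v4,v1) [--+] → (2.05772, 1.0502, 0.2473)–(2.4927, 0, 0.2473)  len=1.1367
  (v1,v4,v5) [+-+] → (2.05772, 1.0502, 0.2473)–(1.7626, 1.7626, 0.2473)  len=0.7711
  (v1,v5,v2) [++-] → (1.61219, 0.712407, 0.2473)–(1.9073, 0, 0.2473)  len=0.7711
  (v2,v5,v6) [-+-] → (1.61219, 0.712407, 0.2473)–(1.34865, 1.34865, 0.2473)  len=0.6887
  (v4,v8,v5) [--+] → (0.712407, 2.19759, 0.2473)–(1.7626, 1.7626, 0.2473)  len=1.1367
  (v5,v8,v9) [+-+] → (0.712407, 2.19759, 0.2473)–(0, 2.4927, 0.2473)  len=0.7711
  (v5,v9,v6) [++-] → (0.636243, 1.64376, 0.2473)–(1.34865, 1.34865, 0.2473)  len=0.7711
  (v6,v9,v10) [-+-] → (0.636243, 1.64376, 0.2473)–(0, 1.9073, 0.2473)  len=0.6887
  (v8,v12,v9) [--+] → (-1.0502, 2.05772, 0.2473)–(0, 2.4927, 0.2473)  len=1.1367
  (v9,v12,v13) [+-+] → (-1.0502, 2.05772, 0.2473)–(-1.7626, 1.7626, 0.2473)  len=0.7711
  (v9,v13,v10) [++-] → (-0.712407, 1.61219, 0.2473)–(0, 1.9073, 0.2473)  len=0.7711
  (v10,v13,v14) [-+-] → (-0.712407, 1.61219, 0.2473)–(-1.34865, 1.34865, 0.2473)  len=0.6887
  (v12,v16,v13) [--+] → (-2.19759, 0.712407, 0.2473)–(-1.7626, 1.7626, 0.2473)  len=1.1367
  (v13,v16,v17) [+-+] → (-2.19759, 0.712407, 0.2473)–(-2.4927, 0, 0.2473)  len=0.7711
  (v13,v17,v14) [++-] → (-1.64376, 0.636243, 0.2473)–(-1.34865, 1.34865, 0.2473)  len=0.7711
  (v14,v17,v18) [-+-] → (-1.64376, 0.636243, 0.2473)–(-1.9073, 0, 0.2473)  len=0.6887
  (v16,v20,v17) [--+] → (-2.05772, -1.0502, 0.2473)–(-2.4927, 0, 0.2473)  len=1.1367
  (v17,v20,v21) [+-+] → (-2.05772, -1.0502, 0.2473)–(-1.7626, -1.7626, 0.2473)  len=0.7711
  (v17,v21,v18) [++-] → (-1.61219, -0.712407, 0.2473)–(-1.9073, 0, 0.2473)  len=0.7711
  (v18,v21,v22) [-+-] → (-1.61219, -0.712407, 0.2473)–(-1.34865, -1.34865, 0.2473)  len=0.6887
  (v20,v24,v21) [--+] → (-0.712407, -2.19759, 0.2473)–(-1.7626, -1.7626, 0.2473)  len=1.1367
  (v21,v24,v25) [+-+] → (-0.712407, -2.19759, 0.2473)–(0, -2.4927, 0.2473)  len=0.7711
  (v21,v25,v22) [++-] → (-0.636243, -1.64376, 0.2473)–(-1.34865, -1.34865, 0.2473)  len=0.7711
  (v22,v25,v26) [-+-] → (-0.636243, -1.64376, 0.2473)–(0, -1.9073, 0.2473)  len=0.6887
  (v24,v28,v25) [--+] → (1.0502, -2.05772, 0.2473)–(0, -2.4927, 0.2473)  len=1.1367
  (v25,v28,v29) [+-+] → (1.0502, -2.05772, 0.2473)–(1.7626, -1.7626, 0.2473)  len=0.7711
  (v25,v29,v26) [++-] → (0.712407, -1.61219, 0.2473)–(0, -1.9073, 0.2473)  len=0.7711
  (v26,v29,v30) [-+-] → (0.712407, -1.61219, 0.2473)–(1.34865, -1.34865, 0.2473)  len=0.6887
  (v28,v0,v29) [--+] → (2.19759, -0.712407, 0.2473)–(1.7626, -1.7626, 0.2473)  len=1.1367
  (v29,v0,v1) [+-+] → (2.19759, -0.712407, 0.2473)–(2.4927, 0, 0.2473)  len=0.7711
  (v29,v1,v30) [++-] → (1.64376, -0.636243, 0.2473)–(1.34865, -1.34865, 0.2473)  len=0.7711
  (v30,v1,v2) [-+-] → (1.64376, -0.636243, 0.2473)–(1.9073, 0, 0.2473)  len=0.6887

Chained into 2 loop(s):
  loop 1: 16 segments, perimeter = 15.2626
  loop 2: 16 segments, perimeter = 11.6782
Total perimeter = 26.941


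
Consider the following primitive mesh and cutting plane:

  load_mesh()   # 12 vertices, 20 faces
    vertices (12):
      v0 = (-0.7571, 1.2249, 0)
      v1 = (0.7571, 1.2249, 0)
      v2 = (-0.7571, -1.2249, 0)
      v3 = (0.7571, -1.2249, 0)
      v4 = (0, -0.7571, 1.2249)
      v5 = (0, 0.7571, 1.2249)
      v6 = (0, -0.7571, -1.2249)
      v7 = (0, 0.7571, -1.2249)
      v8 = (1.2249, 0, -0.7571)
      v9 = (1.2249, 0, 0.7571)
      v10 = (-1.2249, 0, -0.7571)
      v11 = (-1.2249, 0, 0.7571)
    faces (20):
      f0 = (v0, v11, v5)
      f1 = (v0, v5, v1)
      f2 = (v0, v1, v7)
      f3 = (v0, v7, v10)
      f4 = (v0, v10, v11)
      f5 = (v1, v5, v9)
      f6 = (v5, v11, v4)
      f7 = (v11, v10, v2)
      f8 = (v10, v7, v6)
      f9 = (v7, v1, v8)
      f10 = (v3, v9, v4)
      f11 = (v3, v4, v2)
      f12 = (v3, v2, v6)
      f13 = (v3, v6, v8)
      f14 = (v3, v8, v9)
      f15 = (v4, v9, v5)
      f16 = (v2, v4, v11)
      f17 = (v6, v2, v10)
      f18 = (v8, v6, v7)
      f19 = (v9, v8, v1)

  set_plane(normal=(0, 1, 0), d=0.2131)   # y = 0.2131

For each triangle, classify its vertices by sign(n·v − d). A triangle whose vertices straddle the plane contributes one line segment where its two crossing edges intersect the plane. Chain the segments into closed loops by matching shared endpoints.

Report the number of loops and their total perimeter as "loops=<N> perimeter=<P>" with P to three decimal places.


Straddling triangles (10 of 20):
  (v0,v11,v5) [+-+] → (-1.14352, 0.2131, 0.625385)–(-0.880129, 0.2131, 0.888771)  len=0.3725
  (v0,v7,v10) [++-] → (-0.880129, 0.2131, -0.888771)–(-1.14352, 0.2131, -0.625385)  len=0.3725
  (v0,v10,v11) [+--] → (-1.14352, 0.2131, -0.625385)–(-1.14352, 0.2131, 0.625385)  len=1.2508
  (v1,v5,v9) [++-] → (0.880129, 0.2131, 0.888771)–(1.14352, 0.2131, 0.625385)  len=0.3725
  (v5,v11,v4) [+--] → (-0.880129, 0.2131, 0.888771)–(0, 0.2131, 1.2249)  len=0.9421
  (v10,v7,v6) [-+-] → (-0.880129, 0.2131, -0.888771)–(0, 0.2131, -1.2249)  len=0.9421
  (v7,v1,v8) [++-] → (1.14352, 0.2131, -0.625385)–(0.880129, 0.2131, -0.888771)  len=0.3725
  (v4,v9,v5) [--+] → (0.880129, 0.2131, 0.888771)–(0, 0.2131, 1.2249)  len=0.9421
  (v8,v6,v7) [--+] → (0, 0.2131, -1.2249)–(0.880129, 0.2131, -0.888771)  len=0.9421
  (v9,v8,v1) [--+] → (1.14352, 0.2131, -0.625385)–(1.14352, 0.2131, 0.625385)  len=1.2508

Chained into 1 loop(s):
  loop 1: 10 segments, perimeter = 7.7600
Total perimeter = 7.760

loops=1 perimeter=7.760


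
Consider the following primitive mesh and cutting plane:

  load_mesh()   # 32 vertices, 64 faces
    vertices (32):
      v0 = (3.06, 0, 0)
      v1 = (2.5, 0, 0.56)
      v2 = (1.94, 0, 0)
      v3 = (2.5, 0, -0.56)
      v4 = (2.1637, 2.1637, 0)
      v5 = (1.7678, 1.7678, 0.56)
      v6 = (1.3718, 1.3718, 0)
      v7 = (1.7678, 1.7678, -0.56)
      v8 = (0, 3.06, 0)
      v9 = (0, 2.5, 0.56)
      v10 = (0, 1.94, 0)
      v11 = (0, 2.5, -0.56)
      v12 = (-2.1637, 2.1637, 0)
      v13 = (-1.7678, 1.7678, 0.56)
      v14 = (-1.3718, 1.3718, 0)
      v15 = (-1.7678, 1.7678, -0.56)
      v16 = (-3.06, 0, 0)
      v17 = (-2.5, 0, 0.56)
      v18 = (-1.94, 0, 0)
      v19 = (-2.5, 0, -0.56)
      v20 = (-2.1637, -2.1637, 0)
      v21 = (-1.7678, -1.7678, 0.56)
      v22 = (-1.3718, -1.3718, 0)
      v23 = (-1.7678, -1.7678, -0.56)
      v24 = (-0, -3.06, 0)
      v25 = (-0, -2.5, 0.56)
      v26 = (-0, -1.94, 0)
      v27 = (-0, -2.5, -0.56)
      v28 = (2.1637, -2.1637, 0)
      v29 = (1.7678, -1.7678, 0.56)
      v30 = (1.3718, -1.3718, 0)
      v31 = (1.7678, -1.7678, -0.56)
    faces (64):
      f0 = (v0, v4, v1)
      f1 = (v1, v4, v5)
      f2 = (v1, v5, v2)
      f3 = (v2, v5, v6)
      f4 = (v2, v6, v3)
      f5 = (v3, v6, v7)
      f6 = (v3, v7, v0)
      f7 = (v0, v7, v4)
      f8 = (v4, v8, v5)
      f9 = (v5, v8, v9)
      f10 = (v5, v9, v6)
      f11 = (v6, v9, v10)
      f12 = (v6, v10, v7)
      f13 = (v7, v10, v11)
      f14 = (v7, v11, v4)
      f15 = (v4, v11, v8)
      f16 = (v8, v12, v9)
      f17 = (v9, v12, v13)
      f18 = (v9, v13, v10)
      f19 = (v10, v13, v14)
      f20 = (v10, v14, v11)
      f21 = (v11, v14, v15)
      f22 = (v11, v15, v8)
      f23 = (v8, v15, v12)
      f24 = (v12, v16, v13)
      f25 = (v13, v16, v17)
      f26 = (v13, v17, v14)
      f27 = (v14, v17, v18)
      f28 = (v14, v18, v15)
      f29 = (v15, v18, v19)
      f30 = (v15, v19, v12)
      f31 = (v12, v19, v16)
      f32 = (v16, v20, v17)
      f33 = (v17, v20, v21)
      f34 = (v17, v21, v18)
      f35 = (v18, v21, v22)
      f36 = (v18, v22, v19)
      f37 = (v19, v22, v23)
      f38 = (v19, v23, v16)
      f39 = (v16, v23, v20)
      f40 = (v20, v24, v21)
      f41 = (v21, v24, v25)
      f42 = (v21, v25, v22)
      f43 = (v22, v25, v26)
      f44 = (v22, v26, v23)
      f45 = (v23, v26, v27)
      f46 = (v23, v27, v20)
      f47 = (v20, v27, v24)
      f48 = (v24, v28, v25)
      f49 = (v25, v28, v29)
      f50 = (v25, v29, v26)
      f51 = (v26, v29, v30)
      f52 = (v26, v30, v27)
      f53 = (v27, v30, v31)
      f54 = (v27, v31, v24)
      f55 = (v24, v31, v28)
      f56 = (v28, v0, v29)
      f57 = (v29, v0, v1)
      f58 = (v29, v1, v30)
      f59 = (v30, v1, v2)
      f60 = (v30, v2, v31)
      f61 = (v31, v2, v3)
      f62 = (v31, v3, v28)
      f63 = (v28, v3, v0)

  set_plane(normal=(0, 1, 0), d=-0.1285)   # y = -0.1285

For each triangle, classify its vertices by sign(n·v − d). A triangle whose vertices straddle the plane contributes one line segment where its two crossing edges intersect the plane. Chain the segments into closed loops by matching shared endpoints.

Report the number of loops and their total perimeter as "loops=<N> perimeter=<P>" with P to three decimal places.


loops=2 perimeter=6.336

Straddling triangles (16 of 64):
  (v16,v20,v17) [+-+] → (-3.00677, -0.1285, 0)–(-2.48003, -0.1285, 0.526742)  len=0.7449
  (v17,v20,v21) [+--] → (-2.48003, -0.1285, 0.526742)–(-2.44678, -0.1285, 0.56)  len=0.0470
  (v17,v21,v18) [+-+] → (-2.44678, -0.1285, 0.56)–(-1.92748, -0.1285, 0.040706)  len=0.7344
  (v18,v21,v22) [+--] → (-1.92748, -0.1285, 0.040706)–(-1.88678, -0.1285, 0)  len=0.0576
  (v18,v22,v19) [+-+] → (-1.88678, -0.1285, 0)–(-2.39432, -0.1285, -0.507543)  len=0.7178
  (v19,v22,v23) [+--] → (-2.39432, -0.1285, -0.507543)–(-2.44678, -0.1285, -0.56)  len=0.0742
  (v19,v23,v16) [+-+] → (-2.44678, -0.1285, -0.56)–(-2.96607, -0.1285, -0.040706)  len=0.7344
  (v16,v23,v20) [+--] → (-2.96607, -0.1285, -0.040706)–(-3.00677, -0.1285, 0)  len=0.0576
  (v28,v0,v29) [-+-] → (3.00677, -0.1285, 0)–(2.96607, -0.1285, 0.040706)  len=0.0576
  (v29,v0,v1) [-++] → (2.96607, -0.1285, 0.040706)–(2.44678, -0.1285, 0.56)  len=0.7344
  (v29,v1,v30) [-+-] → (2.44678, -0.1285, 0.56)–(2.39432, -0.1285, 0.507543)  len=0.0742
  (v30,v1,v2) [-++] → (2.39432, -0.1285, 0.507543)–(1.88678, -0.1285, 0)  len=0.7178
  (v30,v2,v31) [-+-] → (1.88678, -0.1285, 0)–(1.92748, -0.1285, -0.040706)  len=0.0576
  (v31,v2,v3) [-++] → (1.92748, -0.1285, -0.040706)–(2.44678, -0.1285, -0.56)  len=0.7344
  (v31,v3,v28) [-+-] → (2.44678, -0.1285, -0.56)–(2.48003, -0.1285, -0.526742)  len=0.0470
  (v28,v3,v0) [-++] → (2.48003, -0.1285, -0.526742)–(3.00677, -0.1285, 0)  len=0.7449

Chained into 2 loop(s):
  loop 1: 8 segments, perimeter = 3.1678
  loop 2: 8 segments, perimeter = 3.1678
Total perimeter = 6.336


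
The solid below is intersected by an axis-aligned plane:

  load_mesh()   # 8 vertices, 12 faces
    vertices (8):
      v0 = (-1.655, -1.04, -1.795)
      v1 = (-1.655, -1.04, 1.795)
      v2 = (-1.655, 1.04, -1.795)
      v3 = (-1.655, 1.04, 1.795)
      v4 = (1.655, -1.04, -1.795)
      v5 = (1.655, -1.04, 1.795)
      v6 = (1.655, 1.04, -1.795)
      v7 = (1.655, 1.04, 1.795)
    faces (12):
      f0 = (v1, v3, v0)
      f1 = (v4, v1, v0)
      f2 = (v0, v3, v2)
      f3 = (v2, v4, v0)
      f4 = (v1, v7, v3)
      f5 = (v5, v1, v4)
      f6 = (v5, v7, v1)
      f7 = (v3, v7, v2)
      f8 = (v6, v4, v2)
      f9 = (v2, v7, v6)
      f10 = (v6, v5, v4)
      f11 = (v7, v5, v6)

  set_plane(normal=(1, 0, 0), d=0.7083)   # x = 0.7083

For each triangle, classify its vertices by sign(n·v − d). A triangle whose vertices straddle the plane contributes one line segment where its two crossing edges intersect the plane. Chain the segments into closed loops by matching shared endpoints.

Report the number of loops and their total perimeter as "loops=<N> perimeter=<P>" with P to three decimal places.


Straddling triangles (8 of 12):
  (v4,v1,v0) [+--] → (0.7083, -1.04, -0.768217)–(0.7083, -1.04, -1.795)  len=1.0268
  (v2,v4,v0) [-+-] → (0.7083, -0.445095, -1.795)–(0.7083, -1.04, -1.795)  len=0.5949
  (v1,v7,v3) [-+-] → (0.7083, 0.445095, 1.795)–(0.7083, 1.04, 1.795)  len=0.5949
  (v5,v1,v4) [+-+] → (0.7083, -1.04, 1.795)–(0.7083, -1.04, -0.768217)  len=2.5632
  (v5,v7,v1) [++-] → (0.7083, 0.445095, 1.795)–(0.7083, -1.04, 1.795)  len=1.4851
  (v3,v7,v2) [-+-] → (0.7083, 1.04, 1.795)–(0.7083, 1.04, 0.768217)  len=1.0268
  (v6,v4,v2) [++-] → (0.7083, -0.445095, -1.795)–(0.7083, 1.04, -1.795)  len=1.4851
  (v2,v7,v6) [-++] → (0.7083, 1.04, 0.768217)–(0.7083, 1.04, -1.795)  len=2.5632

Chained into 1 loop(s):
  loop 1: 8 segments, perimeter = 11.3400
Total perimeter = 11.340

loops=1 perimeter=11.340


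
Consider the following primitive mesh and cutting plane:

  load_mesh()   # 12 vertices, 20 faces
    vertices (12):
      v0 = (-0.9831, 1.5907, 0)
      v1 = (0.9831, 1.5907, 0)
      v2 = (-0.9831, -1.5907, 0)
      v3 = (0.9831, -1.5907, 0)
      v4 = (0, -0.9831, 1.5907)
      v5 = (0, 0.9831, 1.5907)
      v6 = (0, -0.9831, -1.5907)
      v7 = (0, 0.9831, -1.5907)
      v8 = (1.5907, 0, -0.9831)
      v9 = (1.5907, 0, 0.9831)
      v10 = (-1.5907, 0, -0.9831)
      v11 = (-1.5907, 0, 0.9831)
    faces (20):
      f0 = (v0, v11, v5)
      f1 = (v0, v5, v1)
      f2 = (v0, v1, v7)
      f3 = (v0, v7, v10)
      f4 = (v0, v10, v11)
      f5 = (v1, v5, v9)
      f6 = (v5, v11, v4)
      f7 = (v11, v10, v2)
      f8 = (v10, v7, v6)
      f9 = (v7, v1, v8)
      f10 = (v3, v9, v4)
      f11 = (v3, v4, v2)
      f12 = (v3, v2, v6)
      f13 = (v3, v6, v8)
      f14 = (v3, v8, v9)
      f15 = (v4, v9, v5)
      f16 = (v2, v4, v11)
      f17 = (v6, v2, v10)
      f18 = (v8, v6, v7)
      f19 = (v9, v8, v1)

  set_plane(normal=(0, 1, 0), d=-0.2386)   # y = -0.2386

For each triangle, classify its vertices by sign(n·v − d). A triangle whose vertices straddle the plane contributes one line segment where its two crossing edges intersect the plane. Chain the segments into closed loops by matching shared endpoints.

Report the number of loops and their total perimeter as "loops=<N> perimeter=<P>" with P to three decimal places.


Straddling triangles (10 of 20):
  (v5,v11,v4) [++-] → (-1.20463, -0.2386, 1.13057)–(0, -0.2386, 1.5907)  len=1.2895
  (v11,v10,v2) [++-] → (-1.49956, -0.2386, -0.835638)–(-1.49956, -0.2386, 0.835638)  len=1.6713
  (v10,v7,v6) [++-] → (0, -0.2386, -1.5907)–(-1.20463, -0.2386, -1.13057)  len=1.2895
  (v3,v9,v4) [-+-] → (1.49956, -0.2386, 0.835638)–(1.20463, -0.2386, 1.13057)  len=0.4171
  (v3,v6,v8) [--+] → (1.20463, -0.2386, -1.13057)–(1.49956, -0.2386, -0.835638)  len=0.4171
  (v3,v8,v9) [-++] → (1.49956, -0.2386, -0.835638)–(1.49956, -0.2386, 0.835638)  len=1.6713
  (v4,v9,v5) [-++] → (1.20463, -0.2386, 1.13057)–(0, -0.2386, 1.5907)  len=1.2895
  (v2,v4,v11) [--+] → (-1.20463, -0.2386, 1.13057)–(-1.49956, -0.2386, 0.835638)  len=0.4171
  (v6,v2,v10) [--+] → (-1.49956, -0.2386, -0.835638)–(-1.20463, -0.2386, -1.13057)  len=0.4171
  (v8,v6,v7) [+-+] → (1.20463, -0.2386, -1.13057)–(0, -0.2386, -1.5907)  len=1.2895

Chained into 1 loop(s):
  loop 1: 10 segments, perimeter = 10.1690
Total perimeter = 10.169

loops=1 perimeter=10.169


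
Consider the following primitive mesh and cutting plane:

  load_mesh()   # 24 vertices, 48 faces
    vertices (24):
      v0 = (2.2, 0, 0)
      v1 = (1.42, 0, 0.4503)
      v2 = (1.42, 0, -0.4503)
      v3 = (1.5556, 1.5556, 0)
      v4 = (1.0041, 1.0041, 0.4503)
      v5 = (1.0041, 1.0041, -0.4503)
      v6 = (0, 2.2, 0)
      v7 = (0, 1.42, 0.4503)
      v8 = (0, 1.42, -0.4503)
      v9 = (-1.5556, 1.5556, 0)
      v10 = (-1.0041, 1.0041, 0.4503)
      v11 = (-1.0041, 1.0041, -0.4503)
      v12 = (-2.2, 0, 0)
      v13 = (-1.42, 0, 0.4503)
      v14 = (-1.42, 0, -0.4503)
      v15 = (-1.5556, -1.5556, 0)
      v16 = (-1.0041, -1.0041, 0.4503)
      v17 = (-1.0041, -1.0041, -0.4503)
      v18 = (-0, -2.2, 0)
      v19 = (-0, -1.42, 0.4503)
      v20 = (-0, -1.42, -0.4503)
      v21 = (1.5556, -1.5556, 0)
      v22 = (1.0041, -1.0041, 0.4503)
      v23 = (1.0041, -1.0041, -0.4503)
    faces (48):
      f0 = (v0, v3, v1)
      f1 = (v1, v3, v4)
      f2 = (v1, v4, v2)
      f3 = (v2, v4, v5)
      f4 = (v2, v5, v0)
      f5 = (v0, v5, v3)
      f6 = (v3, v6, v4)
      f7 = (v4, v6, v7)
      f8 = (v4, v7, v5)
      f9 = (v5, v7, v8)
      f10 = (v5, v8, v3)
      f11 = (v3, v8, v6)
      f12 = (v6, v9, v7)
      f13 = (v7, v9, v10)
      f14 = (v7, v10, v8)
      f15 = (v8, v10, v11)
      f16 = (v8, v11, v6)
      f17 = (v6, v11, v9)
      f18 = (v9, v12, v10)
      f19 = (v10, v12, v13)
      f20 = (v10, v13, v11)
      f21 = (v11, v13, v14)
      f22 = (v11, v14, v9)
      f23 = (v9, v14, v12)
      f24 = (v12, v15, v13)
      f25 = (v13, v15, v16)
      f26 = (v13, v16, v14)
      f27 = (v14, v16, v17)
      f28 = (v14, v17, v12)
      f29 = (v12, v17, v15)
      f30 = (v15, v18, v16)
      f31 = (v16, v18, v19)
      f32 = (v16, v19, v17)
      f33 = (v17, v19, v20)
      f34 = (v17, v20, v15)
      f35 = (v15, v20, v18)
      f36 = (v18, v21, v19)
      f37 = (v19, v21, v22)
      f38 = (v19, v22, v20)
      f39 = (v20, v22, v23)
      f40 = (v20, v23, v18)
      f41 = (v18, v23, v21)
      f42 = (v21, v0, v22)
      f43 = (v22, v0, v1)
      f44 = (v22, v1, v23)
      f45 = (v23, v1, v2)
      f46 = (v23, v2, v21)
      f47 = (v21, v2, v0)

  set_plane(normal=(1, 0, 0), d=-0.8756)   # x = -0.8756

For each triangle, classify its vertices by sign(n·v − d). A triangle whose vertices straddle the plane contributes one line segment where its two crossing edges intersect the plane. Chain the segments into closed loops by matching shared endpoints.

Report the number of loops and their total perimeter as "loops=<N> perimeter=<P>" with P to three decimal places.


Straddling triangles (12 of 48):
  (v6,v9,v7) [+-+] → (-0.8756, 1.83729, 0)–(-0.8756, 1.49633, 0.19684)  len=0.3937
  (v7,v9,v10) [+--] → (-0.8756, 1.49633, 0.19684)–(-0.8756, 1.05732, 0.4503)  len=0.5069
  (v7,v10,v8) [+-+] → (-0.8756, 1.05732, 0.4503)–(-0.8756, 1.05732, 0.335045)  len=0.1153
  (v8,v10,v11) [+--] → (-0.8756, 1.05732, 0.335045)–(-0.8756, 1.05732, -0.4503)  len=0.7853
  (v8,v11,v6) [+-+] → (-0.8756, 1.05732, -0.4503)–(-0.8756, 1.15715, -0.392673)  len=0.1153
  (v6,v11,v9) [+--] → (-0.8756, 1.15715, -0.392673)–(-0.8756, 1.83729, 0)  len=0.7854
  (v15,v18,v16) [-+-] → (-0.8756, -1.83729, 0)–(-0.8756, -1.15715, 0.392673)  len=0.7854
  (v16,v18,v19) [-++] → (-0.8756, -1.15715, 0.392673)–(-0.8756, -1.05732, 0.4503)  len=0.1153
  (v16,v19,v17) [-+-] → (-0.8756, -1.05732, 0.4503)–(-0.8756, -1.05732, -0.335045)  len=0.7853
  (v17,v19,v20) [-++] → (-0.8756, -1.05732, -0.335045)–(-0.8756, -1.05732, -0.4503)  len=0.1153
  (v17,v20,v15) [-+-] → (-0.8756, -1.05732, -0.4503)–(-0.8756, -1.49633, -0.19684)  len=0.5069
  (v15,v20,v18) [-++] → (-0.8756, -1.49633, -0.19684)–(-0.8756, -1.83729, 0)  len=0.3937

Chained into 2 loop(s):
  loop 1: 6 segments, perimeter = 2.7018
  loop 2: 6 segments, perimeter = 2.7018
Total perimeter = 5.404

loops=2 perimeter=5.404


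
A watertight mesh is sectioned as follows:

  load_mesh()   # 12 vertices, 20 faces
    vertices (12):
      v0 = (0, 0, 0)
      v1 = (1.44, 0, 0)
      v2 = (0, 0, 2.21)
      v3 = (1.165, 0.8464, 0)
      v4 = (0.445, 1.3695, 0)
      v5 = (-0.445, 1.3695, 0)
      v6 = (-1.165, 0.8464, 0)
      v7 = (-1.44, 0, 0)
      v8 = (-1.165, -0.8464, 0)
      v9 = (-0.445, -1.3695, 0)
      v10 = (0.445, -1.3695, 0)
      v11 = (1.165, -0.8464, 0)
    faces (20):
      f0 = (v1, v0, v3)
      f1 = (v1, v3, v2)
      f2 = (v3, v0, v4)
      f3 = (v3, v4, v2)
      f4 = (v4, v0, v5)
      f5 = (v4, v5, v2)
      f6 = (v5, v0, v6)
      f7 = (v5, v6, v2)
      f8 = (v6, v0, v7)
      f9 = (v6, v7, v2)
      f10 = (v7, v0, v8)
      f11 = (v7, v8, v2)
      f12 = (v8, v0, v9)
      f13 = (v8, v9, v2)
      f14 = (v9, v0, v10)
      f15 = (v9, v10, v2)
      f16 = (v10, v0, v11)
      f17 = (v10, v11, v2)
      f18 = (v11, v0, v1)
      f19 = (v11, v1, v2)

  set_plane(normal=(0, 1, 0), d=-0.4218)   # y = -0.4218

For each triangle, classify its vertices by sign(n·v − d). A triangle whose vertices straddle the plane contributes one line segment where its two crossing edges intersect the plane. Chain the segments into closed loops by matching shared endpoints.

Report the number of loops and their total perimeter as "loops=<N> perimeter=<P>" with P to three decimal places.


Straddling triangles (10 of 20):
  (v7,v0,v8) [++-] → (-0.580573, -0.4218, 0)–(-1.30295, -0.4218, 0)  len=0.7224
  (v7,v8,v2) [+-+] → (-1.30295, -0.4218, 0)–(-0.580573, -0.4218, 1.10866)  len=1.3232
  (v8,v0,v9) [-+-] → (-0.580573, -0.4218, 0)–(-0.137058, -0.4218, 0)  len=0.4435
  (v8,v9,v2) [--+] → (-0.137058, -0.4218, 1.52933)–(-0.580573, -0.4218, 1.10866)  len=0.6113
  (v9,v0,v10) [-+-] → (-0.137058, -0.4218, 0)–(0.137058, -0.4218, 0)  len=0.2741
  (v9,v10,v2) [--+] → (0.137058, -0.4218, 1.52933)–(-0.137058, -0.4218, 1.52933)  len=0.2741
  (v10,v0,v11) [-+-] → (0.137058, -0.4218, 0)–(0.580573, -0.4218, 0)  len=0.4435
  (v10,v11,v2) [--+] → (0.580573, -0.4218, 1.10866)–(0.137058, -0.4218, 1.52933)  len=0.6113
  (v11,v0,v1) [-++] → (0.580573, -0.4218, 0)–(1.30295, -0.4218, 0)  len=0.7224
  (v11,v1,v2) [-++] → (1.30295, -0.4218, 0)–(0.580573, -0.4218, 1.10866)  len=1.3232

Chained into 1 loop(s):
  loop 1: 10 segments, perimeter = 6.7491
Total perimeter = 6.749

loops=1 perimeter=6.749


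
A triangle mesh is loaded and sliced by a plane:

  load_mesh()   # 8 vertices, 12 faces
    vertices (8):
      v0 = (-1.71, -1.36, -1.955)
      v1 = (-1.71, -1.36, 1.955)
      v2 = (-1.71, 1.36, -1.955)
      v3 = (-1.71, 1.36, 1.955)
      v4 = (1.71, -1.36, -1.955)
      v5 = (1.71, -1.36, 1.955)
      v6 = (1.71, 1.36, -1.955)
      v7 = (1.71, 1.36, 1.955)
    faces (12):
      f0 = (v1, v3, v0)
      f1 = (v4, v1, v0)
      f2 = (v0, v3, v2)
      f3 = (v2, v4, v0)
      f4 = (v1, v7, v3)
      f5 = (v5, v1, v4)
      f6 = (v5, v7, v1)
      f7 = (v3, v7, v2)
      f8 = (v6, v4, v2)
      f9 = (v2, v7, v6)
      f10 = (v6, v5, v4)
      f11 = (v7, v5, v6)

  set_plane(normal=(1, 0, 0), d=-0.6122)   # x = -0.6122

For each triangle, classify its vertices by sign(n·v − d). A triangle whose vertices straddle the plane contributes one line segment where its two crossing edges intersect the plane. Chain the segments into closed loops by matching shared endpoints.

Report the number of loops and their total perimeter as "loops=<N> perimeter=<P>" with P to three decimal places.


loops=1 perimeter=13.260

Straddling triangles (8 of 12):
  (v4,v1,v0) [+--] → (-0.6122, -1.36, 0.699913)–(-0.6122, -1.36, -1.955)  len=2.6549
  (v2,v4,v0) [-+-] → (-0.6122, 0.486896, -1.955)–(-0.6122, -1.36, -1.955)  len=1.8469
  (v1,v7,v3) [-+-] → (-0.6122, -0.486896, 1.955)–(-0.6122, 1.36, 1.955)  len=1.8469
  (v5,v1,v4) [+-+] → (-0.6122, -1.36, 1.955)–(-0.6122, -1.36, 0.699913)  len=1.2551
  (v5,v7,v1) [++-] → (-0.6122, -0.486896, 1.955)–(-0.6122, -1.36, 1.955)  len=0.8731
  (v3,v7,v2) [-+-] → (-0.6122, 1.36, 1.955)–(-0.6122, 1.36, -0.699913)  len=2.6549
  (v6,v4,v2) [++-] → (-0.6122, 0.486896, -1.955)–(-0.6122, 1.36, -1.955)  len=0.8731
  (v2,v7,v6) [-++] → (-0.6122, 1.36, -0.699913)–(-0.6122, 1.36, -1.955)  len=1.2551

Chained into 1 loop(s):
  loop 1: 8 segments, perimeter = 13.2600
Total perimeter = 13.260


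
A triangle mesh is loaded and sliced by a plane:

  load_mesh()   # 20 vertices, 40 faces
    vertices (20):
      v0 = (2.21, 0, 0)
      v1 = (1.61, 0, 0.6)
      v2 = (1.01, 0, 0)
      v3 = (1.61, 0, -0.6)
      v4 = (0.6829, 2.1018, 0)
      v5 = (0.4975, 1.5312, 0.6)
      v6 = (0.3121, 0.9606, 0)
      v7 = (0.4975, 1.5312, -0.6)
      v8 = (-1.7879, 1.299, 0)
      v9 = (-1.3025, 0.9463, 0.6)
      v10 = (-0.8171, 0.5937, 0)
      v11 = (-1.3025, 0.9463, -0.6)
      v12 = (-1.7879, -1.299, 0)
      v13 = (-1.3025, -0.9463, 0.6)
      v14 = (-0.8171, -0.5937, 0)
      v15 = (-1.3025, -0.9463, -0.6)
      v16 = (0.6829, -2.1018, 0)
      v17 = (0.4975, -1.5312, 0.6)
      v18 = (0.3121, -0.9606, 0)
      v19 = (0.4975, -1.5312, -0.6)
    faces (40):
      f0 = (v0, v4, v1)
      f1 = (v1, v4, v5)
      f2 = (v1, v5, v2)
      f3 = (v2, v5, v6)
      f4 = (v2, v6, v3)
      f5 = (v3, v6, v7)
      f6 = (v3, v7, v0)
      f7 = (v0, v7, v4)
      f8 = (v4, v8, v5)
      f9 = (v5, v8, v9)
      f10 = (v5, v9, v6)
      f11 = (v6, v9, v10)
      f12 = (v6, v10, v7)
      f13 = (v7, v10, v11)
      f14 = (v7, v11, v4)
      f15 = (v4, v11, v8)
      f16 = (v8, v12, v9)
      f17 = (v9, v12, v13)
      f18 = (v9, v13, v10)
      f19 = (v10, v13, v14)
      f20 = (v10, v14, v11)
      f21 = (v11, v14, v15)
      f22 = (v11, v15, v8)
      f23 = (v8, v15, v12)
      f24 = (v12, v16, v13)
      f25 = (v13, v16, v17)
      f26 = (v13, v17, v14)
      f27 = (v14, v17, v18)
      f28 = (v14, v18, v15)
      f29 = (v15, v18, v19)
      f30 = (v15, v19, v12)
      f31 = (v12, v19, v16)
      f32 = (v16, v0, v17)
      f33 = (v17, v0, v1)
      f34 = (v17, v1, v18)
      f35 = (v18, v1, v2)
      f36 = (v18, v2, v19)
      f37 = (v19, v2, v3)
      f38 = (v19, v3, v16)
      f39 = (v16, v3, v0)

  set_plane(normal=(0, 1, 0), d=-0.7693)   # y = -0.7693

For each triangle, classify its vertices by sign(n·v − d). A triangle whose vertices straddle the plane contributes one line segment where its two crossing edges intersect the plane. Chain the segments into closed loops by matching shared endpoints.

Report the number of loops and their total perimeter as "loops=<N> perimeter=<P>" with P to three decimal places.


loops=2 perimeter=7.387

Straddling triangles (18 of 40):
  (v8,v12,v9) [+-+] → (-1.7879, -0.7693, 0)–(-1.67339, -0.7693, 0.141549)  len=0.1821
  (v9,v12,v13) [+--] → (-1.67339, -0.7693, 0.141549)–(-1.3025, -0.7693, 0.6)  len=0.5897
  (v9,v13,v10) [+-+] → (-1.3025, -0.7693, 0.6)–(-1.24671, -0.7693, 0.531039)  len=0.0887
  (v10,v13,v14) [+-+] → (-1.24671, -0.7693, 0.531039)–(-1.05884, -0.7693, 0.298809)  len=0.2987
  (v11,v14,v15) [++-] → (-1.05884, -0.7693, -0.298809)–(-1.3025, -0.7693, -0.6)  len=0.3874
  (v11,v15,v8) [+-+] → (-1.3025, -0.7693, -0.6)–(-1.34076, -0.7693, -0.552701)  len=0.0608
  (v8,v15,v12) [+--] → (-1.34076, -0.7693, -0.552701)–(-1.7879, -0.7693, 0)  len=0.7109
  (v13,v17,v14) [--+] → (-0.570867, -0.7693, 0.112384)–(-1.05884, -0.7693, 0.298809)  len=0.5224
  (v14,v17,v18) [+--] → (-0.570867, -0.7693, 0.112384)–(-0.27666, -0.7693, 0)  len=0.3149
  (v14,v18,v15) [+--] → (-0.27666, -0.7693, 0)–(-1.05884, -0.7693, -0.298809)  len=0.8373
  (v16,v0,v17) [-+-] → (1.65105, -0.7693, 0)–(1.34961, -0.7693, 0.30145)  len=0.4263
  (v17,v0,v1) [-++] → (1.34961, -0.7693, 0.30145)–(1.05106, -0.7693, 0.6)  len=0.4222
  (v17,v1,v18) [-+-] → (1.05106, -0.7693, 0.6)–(0.570572, -0.7693, 0.119488)  len=0.6795
  (v18,v1,v2) [-++] → (0.570572, -0.7693, 0.119488)–(0.451084, -0.7693, 0)  len=0.1690
  (v18,v2,v19) [-+-] → (0.451084, -0.7693, 0)–(0.752512, -0.7693, -0.30145)  len=0.4263
  (v19,v2,v3) [-++] → (0.752512, -0.7693, -0.30145)–(1.05106, -0.7693, -0.6)  len=0.4222
  (v19,v3,v16) [-+-] → (1.05106, -0.7693, -0.6)–(1.27066, -0.7693, -0.380388)  len=0.3106
  (v16,v3,v0) [-++] → (1.27066, -0.7693, -0.380388)–(1.65105, -0.7693, 0)  len=0.5380

Chained into 2 loop(s):
  loop 1: 10 segments, perimeter = 3.9930
  loop 2: 8 segments, perimeter = 3.3941
Total perimeter = 7.387


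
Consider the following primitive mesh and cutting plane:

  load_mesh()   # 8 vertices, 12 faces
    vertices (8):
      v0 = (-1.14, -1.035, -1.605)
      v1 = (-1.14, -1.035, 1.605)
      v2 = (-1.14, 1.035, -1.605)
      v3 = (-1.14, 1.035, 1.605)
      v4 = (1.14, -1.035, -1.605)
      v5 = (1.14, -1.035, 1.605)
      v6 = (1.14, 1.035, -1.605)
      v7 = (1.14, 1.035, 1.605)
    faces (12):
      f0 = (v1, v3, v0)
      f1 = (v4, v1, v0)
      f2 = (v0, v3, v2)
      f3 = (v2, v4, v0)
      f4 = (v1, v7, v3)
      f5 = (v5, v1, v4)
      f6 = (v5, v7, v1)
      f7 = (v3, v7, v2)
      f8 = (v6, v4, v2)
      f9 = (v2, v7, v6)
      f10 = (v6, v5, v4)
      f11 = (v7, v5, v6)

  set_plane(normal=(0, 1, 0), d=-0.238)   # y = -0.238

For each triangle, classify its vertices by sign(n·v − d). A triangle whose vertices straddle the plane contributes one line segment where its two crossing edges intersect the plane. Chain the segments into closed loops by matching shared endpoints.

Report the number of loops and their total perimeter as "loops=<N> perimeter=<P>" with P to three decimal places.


Straddling triangles (8 of 12):
  (v1,v3,v0) [-+-] → (-1.14, -0.238, 1.605)–(-1.14, -0.238, -0.369072)  len=1.9741
  (v0,v3,v2) [-++] → (-1.14, -0.238, -0.369072)–(-1.14, -0.238, -1.605)  len=1.2359
  (v2,v4,v0) [+--] → (0.262145, -0.238, -1.605)–(-1.14, -0.238, -1.605)  len=1.4021
  (v1,v7,v3) [-++] → (-0.262145, -0.238, 1.605)–(-1.14, -0.238, 1.605)  len=0.8779
  (v5,v7,v1) [-+-] → (1.14, -0.238, 1.605)–(-0.262145, -0.238, 1.605)  len=1.4021
  (v6,v4,v2) [+-+] → (1.14, -0.238, -1.605)–(0.262145, -0.238, -1.605)  len=0.8779
  (v6,v5,v4) [+--] → (1.14, -0.238, 0.369072)–(1.14, -0.238, -1.605)  len=1.9741
  (v7,v5,v6) [+-+] → (1.14, -0.238, 1.605)–(1.14, -0.238, 0.369072)  len=1.2359

Chained into 1 loop(s):
  loop 1: 8 segments, perimeter = 10.9800
Total perimeter = 10.980

loops=1 perimeter=10.980


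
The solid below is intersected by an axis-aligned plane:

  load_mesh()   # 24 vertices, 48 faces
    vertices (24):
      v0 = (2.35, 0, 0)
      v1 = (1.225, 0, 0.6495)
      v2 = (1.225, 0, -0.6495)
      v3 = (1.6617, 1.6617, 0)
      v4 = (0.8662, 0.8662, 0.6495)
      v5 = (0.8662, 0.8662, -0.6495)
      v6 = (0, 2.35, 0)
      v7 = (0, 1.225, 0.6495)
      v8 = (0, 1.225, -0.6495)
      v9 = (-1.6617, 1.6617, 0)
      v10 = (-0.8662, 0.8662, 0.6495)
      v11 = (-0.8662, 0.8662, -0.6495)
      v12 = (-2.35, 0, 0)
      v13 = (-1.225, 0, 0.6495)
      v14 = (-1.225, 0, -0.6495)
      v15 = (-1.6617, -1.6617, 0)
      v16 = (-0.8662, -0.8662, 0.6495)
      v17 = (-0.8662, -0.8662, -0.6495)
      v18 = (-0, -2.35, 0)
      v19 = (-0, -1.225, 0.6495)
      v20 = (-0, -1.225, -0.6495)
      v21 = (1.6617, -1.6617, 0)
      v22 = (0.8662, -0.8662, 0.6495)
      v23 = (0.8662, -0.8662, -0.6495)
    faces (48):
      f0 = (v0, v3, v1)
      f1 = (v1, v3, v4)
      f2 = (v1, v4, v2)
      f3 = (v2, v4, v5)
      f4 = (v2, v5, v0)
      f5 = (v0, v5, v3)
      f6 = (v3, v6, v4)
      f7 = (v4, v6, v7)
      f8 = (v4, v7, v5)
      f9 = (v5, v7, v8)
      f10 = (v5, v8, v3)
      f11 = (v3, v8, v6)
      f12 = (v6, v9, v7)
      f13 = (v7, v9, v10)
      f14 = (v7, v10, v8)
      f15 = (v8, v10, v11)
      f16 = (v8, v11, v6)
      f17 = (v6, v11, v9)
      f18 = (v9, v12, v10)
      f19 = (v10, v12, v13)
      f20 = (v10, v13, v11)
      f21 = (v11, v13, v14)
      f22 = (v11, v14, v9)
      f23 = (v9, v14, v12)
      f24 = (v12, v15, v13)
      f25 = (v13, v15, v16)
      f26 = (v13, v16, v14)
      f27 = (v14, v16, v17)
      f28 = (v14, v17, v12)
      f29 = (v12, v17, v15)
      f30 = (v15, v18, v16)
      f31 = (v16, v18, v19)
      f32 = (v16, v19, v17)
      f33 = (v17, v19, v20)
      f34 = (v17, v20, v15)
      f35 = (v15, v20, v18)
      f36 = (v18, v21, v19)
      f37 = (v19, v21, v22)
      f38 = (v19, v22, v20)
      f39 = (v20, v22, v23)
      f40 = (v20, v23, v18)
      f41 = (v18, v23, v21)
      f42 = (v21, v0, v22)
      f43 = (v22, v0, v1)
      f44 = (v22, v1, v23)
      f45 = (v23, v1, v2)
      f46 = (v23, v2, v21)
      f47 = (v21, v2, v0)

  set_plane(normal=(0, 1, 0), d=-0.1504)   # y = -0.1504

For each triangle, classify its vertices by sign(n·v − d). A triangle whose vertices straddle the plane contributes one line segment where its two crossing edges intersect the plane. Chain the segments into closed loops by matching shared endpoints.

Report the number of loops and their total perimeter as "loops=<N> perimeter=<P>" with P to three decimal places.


Straddling triangles (12 of 48):
  (v12,v15,v13) [+-+] → (-2.2877, -0.1504, 0)–(-1.26453, -0.1504, 0.590714)  len=1.1815
  (v13,v15,v16) [+--] → (-1.26453, -0.1504, 0.590714)–(-1.1627, -0.1504, 0.6495)  len=0.1176
  (v13,v16,v14) [+-+] → (-1.1627, -0.1504, 0.6495)–(-1.1627, -0.1504, -0.423952)  len=1.0735
  (v14,v16,v17) [+--] → (-1.1627, -0.1504, -0.423952)–(-1.1627, -0.1504, -0.6495)  len=0.2255
  (v14,v17,v12) [+-+] → (-1.1627, -0.1504, -0.6495)–(-2.09236, -0.1504, -0.112774)  len=1.0735
  (v12,v17,v15) [+--] → (-2.09236, -0.1504, -0.112774)–(-2.2877, -0.1504, 0)  len=0.2256
  (v21,v0,v22) [-+-] → (2.2877, -0.1504, 0)–(2.09236, -0.1504, 0.112774)  len=0.2256
  (v22,v0,v1) [-++] → (2.09236, -0.1504, 0.112774)–(1.1627, -0.1504, 0.6495)  len=1.0735
  (v22,v1,v23) [-+-] → (1.1627, -0.1504, 0.6495)–(1.1627, -0.1504, 0.423952)  len=0.2255
  (v23,v1,v2) [-++] → (1.1627, -0.1504, 0.423952)–(1.1627, -0.1504, -0.6495)  len=1.0735
  (v23,v2,v21) [-+-] → (1.1627, -0.1504, -0.6495)–(1.26453, -0.1504, -0.590714)  len=0.1176
  (v21,v2,v0) [-++] → (1.26453, -0.1504, -0.590714)–(2.2877, -0.1504, 0)  len=1.1815

Chained into 2 loop(s):
  loop 1: 6 segments, perimeter = 3.8971
  loop 2: 6 segments, perimeter = 3.8971
Total perimeter = 7.794

loops=2 perimeter=7.794
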